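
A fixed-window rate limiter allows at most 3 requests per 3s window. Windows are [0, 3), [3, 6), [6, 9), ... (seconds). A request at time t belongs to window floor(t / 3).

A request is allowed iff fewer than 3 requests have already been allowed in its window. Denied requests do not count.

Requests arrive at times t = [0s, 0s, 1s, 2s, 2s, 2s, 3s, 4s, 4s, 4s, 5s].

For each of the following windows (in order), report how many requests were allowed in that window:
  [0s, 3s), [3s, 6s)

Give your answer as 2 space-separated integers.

Processing requests:
  req#1 t=0s (window 0): ALLOW
  req#2 t=0s (window 0): ALLOW
  req#3 t=1s (window 0): ALLOW
  req#4 t=2s (window 0): DENY
  req#5 t=2s (window 0): DENY
  req#6 t=2s (window 0): DENY
  req#7 t=3s (window 1): ALLOW
  req#8 t=4s (window 1): ALLOW
  req#9 t=4s (window 1): ALLOW
  req#10 t=4s (window 1): DENY
  req#11 t=5s (window 1): DENY

Allowed counts by window: 3 3

Answer: 3 3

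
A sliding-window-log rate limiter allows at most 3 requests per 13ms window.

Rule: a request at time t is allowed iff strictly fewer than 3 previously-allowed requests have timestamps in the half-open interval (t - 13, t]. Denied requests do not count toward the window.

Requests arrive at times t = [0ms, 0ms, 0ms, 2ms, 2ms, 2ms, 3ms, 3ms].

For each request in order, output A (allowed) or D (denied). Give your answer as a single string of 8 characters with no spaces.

Tracking allowed requests in the window:
  req#1 t=0ms: ALLOW
  req#2 t=0ms: ALLOW
  req#3 t=0ms: ALLOW
  req#4 t=2ms: DENY
  req#5 t=2ms: DENY
  req#6 t=2ms: DENY
  req#7 t=3ms: DENY
  req#8 t=3ms: DENY

Answer: AAADDDDD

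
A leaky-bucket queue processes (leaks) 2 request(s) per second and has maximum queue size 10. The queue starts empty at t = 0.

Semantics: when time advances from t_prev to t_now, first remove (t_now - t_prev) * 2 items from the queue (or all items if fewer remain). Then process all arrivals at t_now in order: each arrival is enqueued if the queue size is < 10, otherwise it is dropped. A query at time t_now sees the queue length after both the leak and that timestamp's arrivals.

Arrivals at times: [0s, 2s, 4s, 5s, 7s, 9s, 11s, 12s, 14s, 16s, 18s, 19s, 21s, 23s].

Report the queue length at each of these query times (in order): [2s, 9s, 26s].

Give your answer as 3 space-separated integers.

Queue lengths at query times:
  query t=2s: backlog = 1
  query t=9s: backlog = 1
  query t=26s: backlog = 0

Answer: 1 1 0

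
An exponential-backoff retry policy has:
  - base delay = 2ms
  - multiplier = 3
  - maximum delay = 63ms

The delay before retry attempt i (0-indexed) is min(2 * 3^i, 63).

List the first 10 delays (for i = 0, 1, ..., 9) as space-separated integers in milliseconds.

Computing each delay:
  i=0: min(2*3^0, 63) = 2
  i=1: min(2*3^1, 63) = 6
  i=2: min(2*3^2, 63) = 18
  i=3: min(2*3^3, 63) = 54
  i=4: min(2*3^4, 63) = 63
  i=5: min(2*3^5, 63) = 63
  i=6: min(2*3^6, 63) = 63
  i=7: min(2*3^7, 63) = 63
  i=8: min(2*3^8, 63) = 63
  i=9: min(2*3^9, 63) = 63

Answer: 2 6 18 54 63 63 63 63 63 63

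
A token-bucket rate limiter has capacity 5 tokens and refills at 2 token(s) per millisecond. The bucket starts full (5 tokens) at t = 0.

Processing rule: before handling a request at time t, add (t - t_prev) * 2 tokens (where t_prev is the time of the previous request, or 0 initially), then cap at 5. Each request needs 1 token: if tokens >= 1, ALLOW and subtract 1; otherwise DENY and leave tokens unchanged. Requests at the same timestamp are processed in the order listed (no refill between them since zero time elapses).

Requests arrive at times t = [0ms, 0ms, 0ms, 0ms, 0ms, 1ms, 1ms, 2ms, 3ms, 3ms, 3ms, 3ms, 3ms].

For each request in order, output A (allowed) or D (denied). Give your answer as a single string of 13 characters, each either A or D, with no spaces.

Simulating step by step:
  req#1 t=0ms: ALLOW
  req#2 t=0ms: ALLOW
  req#3 t=0ms: ALLOW
  req#4 t=0ms: ALLOW
  req#5 t=0ms: ALLOW
  req#6 t=1ms: ALLOW
  req#7 t=1ms: ALLOW
  req#8 t=2ms: ALLOW
  req#9 t=3ms: ALLOW
  req#10 t=3ms: ALLOW
  req#11 t=3ms: ALLOW
  req#12 t=3ms: DENY
  req#13 t=3ms: DENY

Answer: AAAAAAAAAAADD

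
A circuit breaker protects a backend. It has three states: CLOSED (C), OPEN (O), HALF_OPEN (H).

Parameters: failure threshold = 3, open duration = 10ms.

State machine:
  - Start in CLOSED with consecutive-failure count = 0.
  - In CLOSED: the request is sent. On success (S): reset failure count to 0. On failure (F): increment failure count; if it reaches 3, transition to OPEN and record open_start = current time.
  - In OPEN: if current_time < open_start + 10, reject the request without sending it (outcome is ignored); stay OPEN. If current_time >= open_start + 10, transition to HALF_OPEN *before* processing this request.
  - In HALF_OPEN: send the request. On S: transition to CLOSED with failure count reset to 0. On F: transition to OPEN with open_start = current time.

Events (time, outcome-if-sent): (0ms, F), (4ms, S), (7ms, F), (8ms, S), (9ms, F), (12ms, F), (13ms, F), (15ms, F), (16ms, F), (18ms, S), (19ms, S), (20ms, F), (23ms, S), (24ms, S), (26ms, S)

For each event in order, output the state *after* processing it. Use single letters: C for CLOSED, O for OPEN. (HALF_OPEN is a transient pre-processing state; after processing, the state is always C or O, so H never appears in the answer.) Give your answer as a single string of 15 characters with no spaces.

Answer: CCCCCCOOOOOOCCC

Derivation:
State after each event:
  event#1 t=0ms outcome=F: state=CLOSED
  event#2 t=4ms outcome=S: state=CLOSED
  event#3 t=7ms outcome=F: state=CLOSED
  event#4 t=8ms outcome=S: state=CLOSED
  event#5 t=9ms outcome=F: state=CLOSED
  event#6 t=12ms outcome=F: state=CLOSED
  event#7 t=13ms outcome=F: state=OPEN
  event#8 t=15ms outcome=F: state=OPEN
  event#9 t=16ms outcome=F: state=OPEN
  event#10 t=18ms outcome=S: state=OPEN
  event#11 t=19ms outcome=S: state=OPEN
  event#12 t=20ms outcome=F: state=OPEN
  event#13 t=23ms outcome=S: state=CLOSED
  event#14 t=24ms outcome=S: state=CLOSED
  event#15 t=26ms outcome=S: state=CLOSED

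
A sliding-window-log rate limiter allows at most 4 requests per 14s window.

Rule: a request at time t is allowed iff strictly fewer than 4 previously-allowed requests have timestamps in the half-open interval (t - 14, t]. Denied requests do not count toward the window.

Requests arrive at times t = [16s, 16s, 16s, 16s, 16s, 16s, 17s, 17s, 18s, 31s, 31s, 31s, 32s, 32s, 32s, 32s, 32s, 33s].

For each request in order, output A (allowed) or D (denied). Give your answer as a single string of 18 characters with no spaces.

Answer: AAAADDDDDAAAADDDDD

Derivation:
Tracking allowed requests in the window:
  req#1 t=16s: ALLOW
  req#2 t=16s: ALLOW
  req#3 t=16s: ALLOW
  req#4 t=16s: ALLOW
  req#5 t=16s: DENY
  req#6 t=16s: DENY
  req#7 t=17s: DENY
  req#8 t=17s: DENY
  req#9 t=18s: DENY
  req#10 t=31s: ALLOW
  req#11 t=31s: ALLOW
  req#12 t=31s: ALLOW
  req#13 t=32s: ALLOW
  req#14 t=32s: DENY
  req#15 t=32s: DENY
  req#16 t=32s: DENY
  req#17 t=32s: DENY
  req#18 t=33s: DENY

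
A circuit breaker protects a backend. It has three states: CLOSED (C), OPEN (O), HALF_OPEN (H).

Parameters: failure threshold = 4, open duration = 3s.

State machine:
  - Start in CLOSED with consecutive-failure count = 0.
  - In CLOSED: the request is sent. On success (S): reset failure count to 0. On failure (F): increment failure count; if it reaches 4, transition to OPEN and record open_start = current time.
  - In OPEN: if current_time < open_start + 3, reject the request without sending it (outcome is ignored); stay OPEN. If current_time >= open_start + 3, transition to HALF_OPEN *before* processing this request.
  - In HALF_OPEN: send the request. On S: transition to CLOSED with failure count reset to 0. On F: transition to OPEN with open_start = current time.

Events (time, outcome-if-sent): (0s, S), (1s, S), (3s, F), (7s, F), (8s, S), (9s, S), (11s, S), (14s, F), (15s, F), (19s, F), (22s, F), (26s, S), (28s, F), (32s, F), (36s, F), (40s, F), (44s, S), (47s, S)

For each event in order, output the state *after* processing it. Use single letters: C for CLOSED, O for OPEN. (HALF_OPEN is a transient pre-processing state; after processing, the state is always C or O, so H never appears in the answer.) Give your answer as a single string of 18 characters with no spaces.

State after each event:
  event#1 t=0s outcome=S: state=CLOSED
  event#2 t=1s outcome=S: state=CLOSED
  event#3 t=3s outcome=F: state=CLOSED
  event#4 t=7s outcome=F: state=CLOSED
  event#5 t=8s outcome=S: state=CLOSED
  event#6 t=9s outcome=S: state=CLOSED
  event#7 t=11s outcome=S: state=CLOSED
  event#8 t=14s outcome=F: state=CLOSED
  event#9 t=15s outcome=F: state=CLOSED
  event#10 t=19s outcome=F: state=CLOSED
  event#11 t=22s outcome=F: state=OPEN
  event#12 t=26s outcome=S: state=CLOSED
  event#13 t=28s outcome=F: state=CLOSED
  event#14 t=32s outcome=F: state=CLOSED
  event#15 t=36s outcome=F: state=CLOSED
  event#16 t=40s outcome=F: state=OPEN
  event#17 t=44s outcome=S: state=CLOSED
  event#18 t=47s outcome=S: state=CLOSED

Answer: CCCCCCCCCCOCCCCOCC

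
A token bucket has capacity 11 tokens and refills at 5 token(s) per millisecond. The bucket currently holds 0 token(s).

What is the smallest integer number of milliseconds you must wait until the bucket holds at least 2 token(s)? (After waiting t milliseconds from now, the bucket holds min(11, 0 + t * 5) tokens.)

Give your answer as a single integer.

Answer: 1

Derivation:
Need 0 + t * 5 >= 2, so t >= 2/5.
Smallest integer t = ceil(2/5) = 1.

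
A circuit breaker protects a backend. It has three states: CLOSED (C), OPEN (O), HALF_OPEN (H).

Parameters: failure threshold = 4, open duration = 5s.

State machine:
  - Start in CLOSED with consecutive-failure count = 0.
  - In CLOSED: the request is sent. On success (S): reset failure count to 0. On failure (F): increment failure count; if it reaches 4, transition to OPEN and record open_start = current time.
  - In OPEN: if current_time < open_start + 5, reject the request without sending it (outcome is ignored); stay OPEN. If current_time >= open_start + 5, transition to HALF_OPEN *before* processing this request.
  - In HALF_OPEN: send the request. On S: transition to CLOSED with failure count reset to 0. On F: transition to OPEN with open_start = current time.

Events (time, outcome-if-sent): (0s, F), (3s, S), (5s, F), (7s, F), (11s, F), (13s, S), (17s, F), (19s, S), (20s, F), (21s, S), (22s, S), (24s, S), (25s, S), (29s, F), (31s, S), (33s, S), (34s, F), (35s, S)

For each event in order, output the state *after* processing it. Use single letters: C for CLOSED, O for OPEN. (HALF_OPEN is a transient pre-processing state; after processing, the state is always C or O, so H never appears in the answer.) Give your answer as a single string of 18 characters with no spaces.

State after each event:
  event#1 t=0s outcome=F: state=CLOSED
  event#2 t=3s outcome=S: state=CLOSED
  event#3 t=5s outcome=F: state=CLOSED
  event#4 t=7s outcome=F: state=CLOSED
  event#5 t=11s outcome=F: state=CLOSED
  event#6 t=13s outcome=S: state=CLOSED
  event#7 t=17s outcome=F: state=CLOSED
  event#8 t=19s outcome=S: state=CLOSED
  event#9 t=20s outcome=F: state=CLOSED
  event#10 t=21s outcome=S: state=CLOSED
  event#11 t=22s outcome=S: state=CLOSED
  event#12 t=24s outcome=S: state=CLOSED
  event#13 t=25s outcome=S: state=CLOSED
  event#14 t=29s outcome=F: state=CLOSED
  event#15 t=31s outcome=S: state=CLOSED
  event#16 t=33s outcome=S: state=CLOSED
  event#17 t=34s outcome=F: state=CLOSED
  event#18 t=35s outcome=S: state=CLOSED

Answer: CCCCCCCCCCCCCCCCCC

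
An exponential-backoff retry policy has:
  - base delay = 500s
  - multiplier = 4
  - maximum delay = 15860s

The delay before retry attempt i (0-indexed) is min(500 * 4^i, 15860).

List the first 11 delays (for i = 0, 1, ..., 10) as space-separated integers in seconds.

Computing each delay:
  i=0: min(500*4^0, 15860) = 500
  i=1: min(500*4^1, 15860) = 2000
  i=2: min(500*4^2, 15860) = 8000
  i=3: min(500*4^3, 15860) = 15860
  i=4: min(500*4^4, 15860) = 15860
  i=5: min(500*4^5, 15860) = 15860
  i=6: min(500*4^6, 15860) = 15860
  i=7: min(500*4^7, 15860) = 15860
  i=8: min(500*4^8, 15860) = 15860
  i=9: min(500*4^9, 15860) = 15860
  i=10: min(500*4^10, 15860) = 15860

Answer: 500 2000 8000 15860 15860 15860 15860 15860 15860 15860 15860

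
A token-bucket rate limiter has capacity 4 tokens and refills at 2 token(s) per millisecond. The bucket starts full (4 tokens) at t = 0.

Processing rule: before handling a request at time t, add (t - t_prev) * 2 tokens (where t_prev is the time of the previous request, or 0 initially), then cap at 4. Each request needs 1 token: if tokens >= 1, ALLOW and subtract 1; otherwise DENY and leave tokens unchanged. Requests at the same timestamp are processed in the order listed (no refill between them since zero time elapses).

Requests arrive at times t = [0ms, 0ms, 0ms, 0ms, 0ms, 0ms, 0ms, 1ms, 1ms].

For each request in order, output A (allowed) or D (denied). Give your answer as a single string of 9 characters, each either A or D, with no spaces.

Answer: AAAADDDAA

Derivation:
Simulating step by step:
  req#1 t=0ms: ALLOW
  req#2 t=0ms: ALLOW
  req#3 t=0ms: ALLOW
  req#4 t=0ms: ALLOW
  req#5 t=0ms: DENY
  req#6 t=0ms: DENY
  req#7 t=0ms: DENY
  req#8 t=1ms: ALLOW
  req#9 t=1ms: ALLOW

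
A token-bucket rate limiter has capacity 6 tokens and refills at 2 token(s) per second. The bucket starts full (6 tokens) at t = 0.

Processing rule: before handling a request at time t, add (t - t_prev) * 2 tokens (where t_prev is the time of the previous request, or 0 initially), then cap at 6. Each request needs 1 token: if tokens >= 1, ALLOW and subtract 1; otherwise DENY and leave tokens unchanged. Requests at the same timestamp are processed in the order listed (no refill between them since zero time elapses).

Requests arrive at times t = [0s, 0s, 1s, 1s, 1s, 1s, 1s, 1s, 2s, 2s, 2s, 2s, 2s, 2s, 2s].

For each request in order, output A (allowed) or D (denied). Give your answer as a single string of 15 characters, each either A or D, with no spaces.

Answer: AAAAAAAAAADDDDD

Derivation:
Simulating step by step:
  req#1 t=0s: ALLOW
  req#2 t=0s: ALLOW
  req#3 t=1s: ALLOW
  req#4 t=1s: ALLOW
  req#5 t=1s: ALLOW
  req#6 t=1s: ALLOW
  req#7 t=1s: ALLOW
  req#8 t=1s: ALLOW
  req#9 t=2s: ALLOW
  req#10 t=2s: ALLOW
  req#11 t=2s: DENY
  req#12 t=2s: DENY
  req#13 t=2s: DENY
  req#14 t=2s: DENY
  req#15 t=2s: DENY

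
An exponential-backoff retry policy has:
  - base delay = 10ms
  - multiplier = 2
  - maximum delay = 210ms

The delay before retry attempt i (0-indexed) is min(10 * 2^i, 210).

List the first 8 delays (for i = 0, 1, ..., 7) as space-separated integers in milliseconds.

Answer: 10 20 40 80 160 210 210 210

Derivation:
Computing each delay:
  i=0: min(10*2^0, 210) = 10
  i=1: min(10*2^1, 210) = 20
  i=2: min(10*2^2, 210) = 40
  i=3: min(10*2^3, 210) = 80
  i=4: min(10*2^4, 210) = 160
  i=5: min(10*2^5, 210) = 210
  i=6: min(10*2^6, 210) = 210
  i=7: min(10*2^7, 210) = 210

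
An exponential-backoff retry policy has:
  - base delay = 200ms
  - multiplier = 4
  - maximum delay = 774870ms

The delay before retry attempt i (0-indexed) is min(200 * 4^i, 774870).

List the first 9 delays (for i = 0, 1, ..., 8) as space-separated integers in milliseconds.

Computing each delay:
  i=0: min(200*4^0, 774870) = 200
  i=1: min(200*4^1, 774870) = 800
  i=2: min(200*4^2, 774870) = 3200
  i=3: min(200*4^3, 774870) = 12800
  i=4: min(200*4^4, 774870) = 51200
  i=5: min(200*4^5, 774870) = 204800
  i=6: min(200*4^6, 774870) = 774870
  i=7: min(200*4^7, 774870) = 774870
  i=8: min(200*4^8, 774870) = 774870

Answer: 200 800 3200 12800 51200 204800 774870 774870 774870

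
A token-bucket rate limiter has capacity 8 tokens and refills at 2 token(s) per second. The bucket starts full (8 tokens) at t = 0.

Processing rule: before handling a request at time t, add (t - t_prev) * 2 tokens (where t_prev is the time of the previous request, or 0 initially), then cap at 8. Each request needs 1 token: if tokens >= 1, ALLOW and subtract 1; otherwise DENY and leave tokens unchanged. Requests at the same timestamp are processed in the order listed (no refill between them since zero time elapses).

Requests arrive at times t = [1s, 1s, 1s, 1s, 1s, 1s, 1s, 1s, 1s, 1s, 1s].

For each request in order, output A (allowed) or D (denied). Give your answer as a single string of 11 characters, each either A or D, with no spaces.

Answer: AAAAAAAADDD

Derivation:
Simulating step by step:
  req#1 t=1s: ALLOW
  req#2 t=1s: ALLOW
  req#3 t=1s: ALLOW
  req#4 t=1s: ALLOW
  req#5 t=1s: ALLOW
  req#6 t=1s: ALLOW
  req#7 t=1s: ALLOW
  req#8 t=1s: ALLOW
  req#9 t=1s: DENY
  req#10 t=1s: DENY
  req#11 t=1s: DENY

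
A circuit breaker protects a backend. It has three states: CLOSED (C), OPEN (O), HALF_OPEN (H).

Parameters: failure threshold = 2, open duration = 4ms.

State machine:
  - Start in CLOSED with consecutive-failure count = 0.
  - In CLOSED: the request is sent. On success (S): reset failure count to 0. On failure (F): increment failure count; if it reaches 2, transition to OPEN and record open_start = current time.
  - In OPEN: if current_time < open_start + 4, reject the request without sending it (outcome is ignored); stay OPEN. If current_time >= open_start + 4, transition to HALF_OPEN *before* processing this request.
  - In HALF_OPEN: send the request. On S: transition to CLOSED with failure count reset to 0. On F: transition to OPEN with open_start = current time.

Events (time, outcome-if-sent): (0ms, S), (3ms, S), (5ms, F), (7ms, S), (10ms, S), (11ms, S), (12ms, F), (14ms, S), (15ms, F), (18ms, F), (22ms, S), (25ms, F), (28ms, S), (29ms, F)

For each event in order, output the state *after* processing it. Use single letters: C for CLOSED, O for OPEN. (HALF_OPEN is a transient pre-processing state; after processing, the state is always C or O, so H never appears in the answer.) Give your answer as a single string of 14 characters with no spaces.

Answer: CCCCCCCCCOCCCC

Derivation:
State after each event:
  event#1 t=0ms outcome=S: state=CLOSED
  event#2 t=3ms outcome=S: state=CLOSED
  event#3 t=5ms outcome=F: state=CLOSED
  event#4 t=7ms outcome=S: state=CLOSED
  event#5 t=10ms outcome=S: state=CLOSED
  event#6 t=11ms outcome=S: state=CLOSED
  event#7 t=12ms outcome=F: state=CLOSED
  event#8 t=14ms outcome=S: state=CLOSED
  event#9 t=15ms outcome=F: state=CLOSED
  event#10 t=18ms outcome=F: state=OPEN
  event#11 t=22ms outcome=S: state=CLOSED
  event#12 t=25ms outcome=F: state=CLOSED
  event#13 t=28ms outcome=S: state=CLOSED
  event#14 t=29ms outcome=F: state=CLOSED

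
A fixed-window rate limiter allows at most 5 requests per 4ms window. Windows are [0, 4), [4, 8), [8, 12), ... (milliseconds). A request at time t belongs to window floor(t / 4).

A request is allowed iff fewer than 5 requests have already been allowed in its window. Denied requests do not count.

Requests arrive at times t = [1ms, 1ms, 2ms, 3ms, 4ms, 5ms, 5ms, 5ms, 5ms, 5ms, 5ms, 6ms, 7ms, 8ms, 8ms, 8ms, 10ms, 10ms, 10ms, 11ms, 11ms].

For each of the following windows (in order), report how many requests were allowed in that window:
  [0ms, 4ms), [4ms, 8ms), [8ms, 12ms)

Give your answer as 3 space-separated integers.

Answer: 4 5 5

Derivation:
Processing requests:
  req#1 t=1ms (window 0): ALLOW
  req#2 t=1ms (window 0): ALLOW
  req#3 t=2ms (window 0): ALLOW
  req#4 t=3ms (window 0): ALLOW
  req#5 t=4ms (window 1): ALLOW
  req#6 t=5ms (window 1): ALLOW
  req#7 t=5ms (window 1): ALLOW
  req#8 t=5ms (window 1): ALLOW
  req#9 t=5ms (window 1): ALLOW
  req#10 t=5ms (window 1): DENY
  req#11 t=5ms (window 1): DENY
  req#12 t=6ms (window 1): DENY
  req#13 t=7ms (window 1): DENY
  req#14 t=8ms (window 2): ALLOW
  req#15 t=8ms (window 2): ALLOW
  req#16 t=8ms (window 2): ALLOW
  req#17 t=10ms (window 2): ALLOW
  req#18 t=10ms (window 2): ALLOW
  req#19 t=10ms (window 2): DENY
  req#20 t=11ms (window 2): DENY
  req#21 t=11ms (window 2): DENY

Allowed counts by window: 4 5 5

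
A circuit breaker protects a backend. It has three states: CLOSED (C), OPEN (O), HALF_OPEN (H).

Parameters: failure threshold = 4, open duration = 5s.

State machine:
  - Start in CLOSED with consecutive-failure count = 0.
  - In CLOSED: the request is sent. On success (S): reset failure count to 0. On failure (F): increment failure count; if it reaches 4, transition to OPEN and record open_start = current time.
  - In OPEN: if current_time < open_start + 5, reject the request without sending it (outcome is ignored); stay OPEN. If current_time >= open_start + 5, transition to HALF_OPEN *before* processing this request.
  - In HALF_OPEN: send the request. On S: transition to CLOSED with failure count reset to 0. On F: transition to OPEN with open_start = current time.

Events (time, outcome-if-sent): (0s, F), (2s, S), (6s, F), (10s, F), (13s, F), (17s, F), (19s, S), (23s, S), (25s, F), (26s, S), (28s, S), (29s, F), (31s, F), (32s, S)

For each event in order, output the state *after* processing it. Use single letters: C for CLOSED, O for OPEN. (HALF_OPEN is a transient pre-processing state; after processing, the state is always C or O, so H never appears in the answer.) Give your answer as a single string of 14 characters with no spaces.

Answer: CCCCCOOCCCCCCC

Derivation:
State after each event:
  event#1 t=0s outcome=F: state=CLOSED
  event#2 t=2s outcome=S: state=CLOSED
  event#3 t=6s outcome=F: state=CLOSED
  event#4 t=10s outcome=F: state=CLOSED
  event#5 t=13s outcome=F: state=CLOSED
  event#6 t=17s outcome=F: state=OPEN
  event#7 t=19s outcome=S: state=OPEN
  event#8 t=23s outcome=S: state=CLOSED
  event#9 t=25s outcome=F: state=CLOSED
  event#10 t=26s outcome=S: state=CLOSED
  event#11 t=28s outcome=S: state=CLOSED
  event#12 t=29s outcome=F: state=CLOSED
  event#13 t=31s outcome=F: state=CLOSED
  event#14 t=32s outcome=S: state=CLOSED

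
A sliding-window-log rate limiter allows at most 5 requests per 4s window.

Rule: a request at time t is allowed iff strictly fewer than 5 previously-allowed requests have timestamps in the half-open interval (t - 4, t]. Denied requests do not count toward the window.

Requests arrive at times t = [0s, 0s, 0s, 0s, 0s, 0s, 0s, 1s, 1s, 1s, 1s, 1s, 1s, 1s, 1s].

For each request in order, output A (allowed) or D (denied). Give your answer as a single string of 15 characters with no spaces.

Answer: AAAAADDDDDDDDDD

Derivation:
Tracking allowed requests in the window:
  req#1 t=0s: ALLOW
  req#2 t=0s: ALLOW
  req#3 t=0s: ALLOW
  req#4 t=0s: ALLOW
  req#5 t=0s: ALLOW
  req#6 t=0s: DENY
  req#7 t=0s: DENY
  req#8 t=1s: DENY
  req#9 t=1s: DENY
  req#10 t=1s: DENY
  req#11 t=1s: DENY
  req#12 t=1s: DENY
  req#13 t=1s: DENY
  req#14 t=1s: DENY
  req#15 t=1s: DENY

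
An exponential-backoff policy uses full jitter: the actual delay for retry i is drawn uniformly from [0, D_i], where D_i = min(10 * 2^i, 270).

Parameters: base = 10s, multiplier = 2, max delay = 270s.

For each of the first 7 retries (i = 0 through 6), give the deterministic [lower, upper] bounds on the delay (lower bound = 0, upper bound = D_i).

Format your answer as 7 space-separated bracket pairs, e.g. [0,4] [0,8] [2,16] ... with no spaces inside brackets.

Computing bounds per retry:
  i=0: D_i=min(10*2^0,270)=10, bounds=[0,10]
  i=1: D_i=min(10*2^1,270)=20, bounds=[0,20]
  i=2: D_i=min(10*2^2,270)=40, bounds=[0,40]
  i=3: D_i=min(10*2^3,270)=80, bounds=[0,80]
  i=4: D_i=min(10*2^4,270)=160, bounds=[0,160]
  i=5: D_i=min(10*2^5,270)=270, bounds=[0,270]
  i=6: D_i=min(10*2^6,270)=270, bounds=[0,270]

Answer: [0,10] [0,20] [0,40] [0,80] [0,160] [0,270] [0,270]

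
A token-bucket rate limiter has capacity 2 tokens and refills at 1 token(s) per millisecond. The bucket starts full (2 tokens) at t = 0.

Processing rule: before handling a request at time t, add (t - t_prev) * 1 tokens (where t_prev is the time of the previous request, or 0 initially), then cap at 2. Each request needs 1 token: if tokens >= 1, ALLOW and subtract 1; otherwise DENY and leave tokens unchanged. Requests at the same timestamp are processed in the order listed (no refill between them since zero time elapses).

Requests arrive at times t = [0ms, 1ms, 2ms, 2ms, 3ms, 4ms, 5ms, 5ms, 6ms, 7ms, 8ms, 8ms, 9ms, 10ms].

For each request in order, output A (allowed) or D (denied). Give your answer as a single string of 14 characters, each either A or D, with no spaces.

Simulating step by step:
  req#1 t=0ms: ALLOW
  req#2 t=1ms: ALLOW
  req#3 t=2ms: ALLOW
  req#4 t=2ms: ALLOW
  req#5 t=3ms: ALLOW
  req#6 t=4ms: ALLOW
  req#7 t=5ms: ALLOW
  req#8 t=5ms: DENY
  req#9 t=6ms: ALLOW
  req#10 t=7ms: ALLOW
  req#11 t=8ms: ALLOW
  req#12 t=8ms: DENY
  req#13 t=9ms: ALLOW
  req#14 t=10ms: ALLOW

Answer: AAAAAAADAAADAA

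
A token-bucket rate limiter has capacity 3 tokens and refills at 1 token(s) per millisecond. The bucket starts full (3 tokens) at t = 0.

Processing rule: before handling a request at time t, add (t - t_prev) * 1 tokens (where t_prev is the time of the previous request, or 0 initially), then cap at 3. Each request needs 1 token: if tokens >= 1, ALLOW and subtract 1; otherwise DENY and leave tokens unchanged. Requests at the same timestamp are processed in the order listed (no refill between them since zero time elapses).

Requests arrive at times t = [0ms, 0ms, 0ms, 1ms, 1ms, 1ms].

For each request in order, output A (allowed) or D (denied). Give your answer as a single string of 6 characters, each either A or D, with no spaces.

Simulating step by step:
  req#1 t=0ms: ALLOW
  req#2 t=0ms: ALLOW
  req#3 t=0ms: ALLOW
  req#4 t=1ms: ALLOW
  req#5 t=1ms: DENY
  req#6 t=1ms: DENY

Answer: AAAADD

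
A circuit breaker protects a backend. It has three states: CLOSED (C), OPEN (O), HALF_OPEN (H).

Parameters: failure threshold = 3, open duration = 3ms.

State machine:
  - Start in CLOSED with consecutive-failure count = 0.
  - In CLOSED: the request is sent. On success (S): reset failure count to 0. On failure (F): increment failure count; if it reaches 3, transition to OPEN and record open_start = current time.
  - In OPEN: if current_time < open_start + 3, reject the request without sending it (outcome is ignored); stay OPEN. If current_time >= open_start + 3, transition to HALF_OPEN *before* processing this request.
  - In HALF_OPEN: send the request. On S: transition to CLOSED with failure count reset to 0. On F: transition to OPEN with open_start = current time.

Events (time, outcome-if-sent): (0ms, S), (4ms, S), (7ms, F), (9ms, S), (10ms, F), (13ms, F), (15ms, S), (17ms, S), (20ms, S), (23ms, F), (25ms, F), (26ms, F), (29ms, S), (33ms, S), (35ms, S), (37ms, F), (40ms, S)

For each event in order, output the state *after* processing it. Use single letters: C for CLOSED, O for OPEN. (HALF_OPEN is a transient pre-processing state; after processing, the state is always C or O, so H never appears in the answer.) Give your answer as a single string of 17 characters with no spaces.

Answer: CCCCCCCCCCCOCCCCC

Derivation:
State after each event:
  event#1 t=0ms outcome=S: state=CLOSED
  event#2 t=4ms outcome=S: state=CLOSED
  event#3 t=7ms outcome=F: state=CLOSED
  event#4 t=9ms outcome=S: state=CLOSED
  event#5 t=10ms outcome=F: state=CLOSED
  event#6 t=13ms outcome=F: state=CLOSED
  event#7 t=15ms outcome=S: state=CLOSED
  event#8 t=17ms outcome=S: state=CLOSED
  event#9 t=20ms outcome=S: state=CLOSED
  event#10 t=23ms outcome=F: state=CLOSED
  event#11 t=25ms outcome=F: state=CLOSED
  event#12 t=26ms outcome=F: state=OPEN
  event#13 t=29ms outcome=S: state=CLOSED
  event#14 t=33ms outcome=S: state=CLOSED
  event#15 t=35ms outcome=S: state=CLOSED
  event#16 t=37ms outcome=F: state=CLOSED
  event#17 t=40ms outcome=S: state=CLOSED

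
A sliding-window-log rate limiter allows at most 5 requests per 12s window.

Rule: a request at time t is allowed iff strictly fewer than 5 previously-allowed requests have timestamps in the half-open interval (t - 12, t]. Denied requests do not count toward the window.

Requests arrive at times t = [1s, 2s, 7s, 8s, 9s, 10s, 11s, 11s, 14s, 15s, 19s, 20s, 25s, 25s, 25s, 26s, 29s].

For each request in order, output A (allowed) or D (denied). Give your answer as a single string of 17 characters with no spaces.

Answer: AAAAADDDAAAAADDAA

Derivation:
Tracking allowed requests in the window:
  req#1 t=1s: ALLOW
  req#2 t=2s: ALLOW
  req#3 t=7s: ALLOW
  req#4 t=8s: ALLOW
  req#5 t=9s: ALLOW
  req#6 t=10s: DENY
  req#7 t=11s: DENY
  req#8 t=11s: DENY
  req#9 t=14s: ALLOW
  req#10 t=15s: ALLOW
  req#11 t=19s: ALLOW
  req#12 t=20s: ALLOW
  req#13 t=25s: ALLOW
  req#14 t=25s: DENY
  req#15 t=25s: DENY
  req#16 t=26s: ALLOW
  req#17 t=29s: ALLOW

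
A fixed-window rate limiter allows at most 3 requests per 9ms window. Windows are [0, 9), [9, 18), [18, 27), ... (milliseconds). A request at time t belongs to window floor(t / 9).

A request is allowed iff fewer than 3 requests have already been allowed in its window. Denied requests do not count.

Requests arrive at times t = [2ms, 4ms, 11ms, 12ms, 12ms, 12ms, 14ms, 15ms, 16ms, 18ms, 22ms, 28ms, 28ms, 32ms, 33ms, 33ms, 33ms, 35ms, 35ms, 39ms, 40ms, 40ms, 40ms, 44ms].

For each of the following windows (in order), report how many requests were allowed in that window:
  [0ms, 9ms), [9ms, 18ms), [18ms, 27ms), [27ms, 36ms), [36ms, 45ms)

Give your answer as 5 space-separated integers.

Answer: 2 3 2 3 3

Derivation:
Processing requests:
  req#1 t=2ms (window 0): ALLOW
  req#2 t=4ms (window 0): ALLOW
  req#3 t=11ms (window 1): ALLOW
  req#4 t=12ms (window 1): ALLOW
  req#5 t=12ms (window 1): ALLOW
  req#6 t=12ms (window 1): DENY
  req#7 t=14ms (window 1): DENY
  req#8 t=15ms (window 1): DENY
  req#9 t=16ms (window 1): DENY
  req#10 t=18ms (window 2): ALLOW
  req#11 t=22ms (window 2): ALLOW
  req#12 t=28ms (window 3): ALLOW
  req#13 t=28ms (window 3): ALLOW
  req#14 t=32ms (window 3): ALLOW
  req#15 t=33ms (window 3): DENY
  req#16 t=33ms (window 3): DENY
  req#17 t=33ms (window 3): DENY
  req#18 t=35ms (window 3): DENY
  req#19 t=35ms (window 3): DENY
  req#20 t=39ms (window 4): ALLOW
  req#21 t=40ms (window 4): ALLOW
  req#22 t=40ms (window 4): ALLOW
  req#23 t=40ms (window 4): DENY
  req#24 t=44ms (window 4): DENY

Allowed counts by window: 2 3 2 3 3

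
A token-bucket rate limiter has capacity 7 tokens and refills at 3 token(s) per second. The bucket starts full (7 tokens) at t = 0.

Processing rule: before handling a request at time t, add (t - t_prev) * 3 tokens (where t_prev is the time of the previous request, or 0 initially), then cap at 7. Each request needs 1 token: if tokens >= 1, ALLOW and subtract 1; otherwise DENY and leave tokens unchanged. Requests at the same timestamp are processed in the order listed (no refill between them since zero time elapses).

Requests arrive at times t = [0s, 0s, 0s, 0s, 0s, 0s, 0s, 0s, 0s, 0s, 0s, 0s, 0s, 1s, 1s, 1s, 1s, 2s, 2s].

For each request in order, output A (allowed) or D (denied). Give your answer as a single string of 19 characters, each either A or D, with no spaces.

Answer: AAAAAAADDDDDDAAADAA

Derivation:
Simulating step by step:
  req#1 t=0s: ALLOW
  req#2 t=0s: ALLOW
  req#3 t=0s: ALLOW
  req#4 t=0s: ALLOW
  req#5 t=0s: ALLOW
  req#6 t=0s: ALLOW
  req#7 t=0s: ALLOW
  req#8 t=0s: DENY
  req#9 t=0s: DENY
  req#10 t=0s: DENY
  req#11 t=0s: DENY
  req#12 t=0s: DENY
  req#13 t=0s: DENY
  req#14 t=1s: ALLOW
  req#15 t=1s: ALLOW
  req#16 t=1s: ALLOW
  req#17 t=1s: DENY
  req#18 t=2s: ALLOW
  req#19 t=2s: ALLOW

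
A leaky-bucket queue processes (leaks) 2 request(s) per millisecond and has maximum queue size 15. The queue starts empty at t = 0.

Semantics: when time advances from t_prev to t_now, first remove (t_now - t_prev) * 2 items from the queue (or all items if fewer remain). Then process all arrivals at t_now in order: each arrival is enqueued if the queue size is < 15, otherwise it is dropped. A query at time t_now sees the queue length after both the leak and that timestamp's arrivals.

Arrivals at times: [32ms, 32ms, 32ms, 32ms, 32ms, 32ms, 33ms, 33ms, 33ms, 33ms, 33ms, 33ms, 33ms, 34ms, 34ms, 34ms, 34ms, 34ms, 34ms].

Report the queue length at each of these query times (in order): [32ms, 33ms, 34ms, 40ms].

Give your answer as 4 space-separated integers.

Queue lengths at query times:
  query t=32ms: backlog = 6
  query t=33ms: backlog = 11
  query t=34ms: backlog = 15
  query t=40ms: backlog = 3

Answer: 6 11 15 3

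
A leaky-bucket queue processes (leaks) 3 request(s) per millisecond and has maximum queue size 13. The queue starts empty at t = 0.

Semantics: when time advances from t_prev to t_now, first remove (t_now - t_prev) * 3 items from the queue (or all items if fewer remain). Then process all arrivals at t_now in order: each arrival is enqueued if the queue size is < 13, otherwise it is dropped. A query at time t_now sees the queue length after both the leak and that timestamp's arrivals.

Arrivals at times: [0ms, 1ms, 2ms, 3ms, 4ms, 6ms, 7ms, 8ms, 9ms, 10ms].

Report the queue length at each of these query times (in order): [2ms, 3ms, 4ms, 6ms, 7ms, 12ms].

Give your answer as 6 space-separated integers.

Queue lengths at query times:
  query t=2ms: backlog = 1
  query t=3ms: backlog = 1
  query t=4ms: backlog = 1
  query t=6ms: backlog = 1
  query t=7ms: backlog = 1
  query t=12ms: backlog = 0

Answer: 1 1 1 1 1 0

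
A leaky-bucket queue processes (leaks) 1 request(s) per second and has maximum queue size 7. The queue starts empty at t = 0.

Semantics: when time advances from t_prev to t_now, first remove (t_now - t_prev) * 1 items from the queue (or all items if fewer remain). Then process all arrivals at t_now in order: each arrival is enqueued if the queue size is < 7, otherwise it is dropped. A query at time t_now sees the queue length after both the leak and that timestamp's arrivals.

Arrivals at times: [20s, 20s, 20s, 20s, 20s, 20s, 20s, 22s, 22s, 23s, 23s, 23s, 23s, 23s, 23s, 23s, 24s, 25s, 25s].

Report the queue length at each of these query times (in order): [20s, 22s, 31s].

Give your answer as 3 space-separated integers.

Answer: 7 7 1

Derivation:
Queue lengths at query times:
  query t=20s: backlog = 7
  query t=22s: backlog = 7
  query t=31s: backlog = 1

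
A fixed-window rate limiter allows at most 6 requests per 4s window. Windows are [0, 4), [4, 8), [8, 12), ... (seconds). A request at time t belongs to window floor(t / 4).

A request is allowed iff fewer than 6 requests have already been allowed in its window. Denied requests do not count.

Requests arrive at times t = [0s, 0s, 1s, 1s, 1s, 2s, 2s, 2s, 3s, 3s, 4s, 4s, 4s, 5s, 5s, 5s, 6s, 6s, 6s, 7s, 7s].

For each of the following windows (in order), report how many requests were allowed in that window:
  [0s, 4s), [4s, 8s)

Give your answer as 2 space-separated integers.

Answer: 6 6

Derivation:
Processing requests:
  req#1 t=0s (window 0): ALLOW
  req#2 t=0s (window 0): ALLOW
  req#3 t=1s (window 0): ALLOW
  req#4 t=1s (window 0): ALLOW
  req#5 t=1s (window 0): ALLOW
  req#6 t=2s (window 0): ALLOW
  req#7 t=2s (window 0): DENY
  req#8 t=2s (window 0): DENY
  req#9 t=3s (window 0): DENY
  req#10 t=3s (window 0): DENY
  req#11 t=4s (window 1): ALLOW
  req#12 t=4s (window 1): ALLOW
  req#13 t=4s (window 1): ALLOW
  req#14 t=5s (window 1): ALLOW
  req#15 t=5s (window 1): ALLOW
  req#16 t=5s (window 1): ALLOW
  req#17 t=6s (window 1): DENY
  req#18 t=6s (window 1): DENY
  req#19 t=6s (window 1): DENY
  req#20 t=7s (window 1): DENY
  req#21 t=7s (window 1): DENY

Allowed counts by window: 6 6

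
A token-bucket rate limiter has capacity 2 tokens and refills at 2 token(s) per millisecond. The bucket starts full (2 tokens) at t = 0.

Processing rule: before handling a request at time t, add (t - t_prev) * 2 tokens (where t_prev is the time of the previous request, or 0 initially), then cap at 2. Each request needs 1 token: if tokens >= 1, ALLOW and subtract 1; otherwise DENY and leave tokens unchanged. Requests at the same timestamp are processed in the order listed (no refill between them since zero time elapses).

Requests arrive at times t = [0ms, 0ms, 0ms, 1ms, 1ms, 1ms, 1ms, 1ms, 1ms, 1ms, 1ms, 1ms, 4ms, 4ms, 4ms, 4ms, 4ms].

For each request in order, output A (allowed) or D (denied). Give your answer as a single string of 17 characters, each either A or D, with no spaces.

Simulating step by step:
  req#1 t=0ms: ALLOW
  req#2 t=0ms: ALLOW
  req#3 t=0ms: DENY
  req#4 t=1ms: ALLOW
  req#5 t=1ms: ALLOW
  req#6 t=1ms: DENY
  req#7 t=1ms: DENY
  req#8 t=1ms: DENY
  req#9 t=1ms: DENY
  req#10 t=1ms: DENY
  req#11 t=1ms: DENY
  req#12 t=1ms: DENY
  req#13 t=4ms: ALLOW
  req#14 t=4ms: ALLOW
  req#15 t=4ms: DENY
  req#16 t=4ms: DENY
  req#17 t=4ms: DENY

Answer: AADAADDDDDDDAADDD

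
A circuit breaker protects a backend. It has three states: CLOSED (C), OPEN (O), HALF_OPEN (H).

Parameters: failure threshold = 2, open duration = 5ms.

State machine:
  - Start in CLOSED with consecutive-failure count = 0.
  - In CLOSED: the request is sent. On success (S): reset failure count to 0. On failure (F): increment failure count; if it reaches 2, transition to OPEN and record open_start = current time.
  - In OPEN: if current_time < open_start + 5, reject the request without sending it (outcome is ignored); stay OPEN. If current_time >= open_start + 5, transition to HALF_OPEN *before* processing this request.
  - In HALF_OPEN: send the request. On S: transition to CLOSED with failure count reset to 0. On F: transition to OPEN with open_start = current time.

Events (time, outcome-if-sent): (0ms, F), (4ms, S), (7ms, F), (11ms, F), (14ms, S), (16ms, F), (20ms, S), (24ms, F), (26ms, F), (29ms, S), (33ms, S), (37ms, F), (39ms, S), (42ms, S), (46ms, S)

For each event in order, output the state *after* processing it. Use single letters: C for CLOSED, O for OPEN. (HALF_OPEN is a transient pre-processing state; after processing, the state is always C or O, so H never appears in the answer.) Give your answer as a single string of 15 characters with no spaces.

Answer: CCCOOOOOOCCCCCC

Derivation:
State after each event:
  event#1 t=0ms outcome=F: state=CLOSED
  event#2 t=4ms outcome=S: state=CLOSED
  event#3 t=7ms outcome=F: state=CLOSED
  event#4 t=11ms outcome=F: state=OPEN
  event#5 t=14ms outcome=S: state=OPEN
  event#6 t=16ms outcome=F: state=OPEN
  event#7 t=20ms outcome=S: state=OPEN
  event#8 t=24ms outcome=F: state=OPEN
  event#9 t=26ms outcome=F: state=OPEN
  event#10 t=29ms outcome=S: state=CLOSED
  event#11 t=33ms outcome=S: state=CLOSED
  event#12 t=37ms outcome=F: state=CLOSED
  event#13 t=39ms outcome=S: state=CLOSED
  event#14 t=42ms outcome=S: state=CLOSED
  event#15 t=46ms outcome=S: state=CLOSED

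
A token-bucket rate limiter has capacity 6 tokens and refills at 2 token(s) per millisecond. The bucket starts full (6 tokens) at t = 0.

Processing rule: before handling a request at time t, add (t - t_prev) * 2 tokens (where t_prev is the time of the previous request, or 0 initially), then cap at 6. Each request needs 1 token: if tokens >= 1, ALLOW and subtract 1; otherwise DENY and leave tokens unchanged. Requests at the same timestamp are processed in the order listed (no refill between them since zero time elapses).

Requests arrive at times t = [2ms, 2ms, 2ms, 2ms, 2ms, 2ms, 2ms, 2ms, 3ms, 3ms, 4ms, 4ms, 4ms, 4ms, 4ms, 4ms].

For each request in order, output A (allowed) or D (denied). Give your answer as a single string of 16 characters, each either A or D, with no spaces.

Simulating step by step:
  req#1 t=2ms: ALLOW
  req#2 t=2ms: ALLOW
  req#3 t=2ms: ALLOW
  req#4 t=2ms: ALLOW
  req#5 t=2ms: ALLOW
  req#6 t=2ms: ALLOW
  req#7 t=2ms: DENY
  req#8 t=2ms: DENY
  req#9 t=3ms: ALLOW
  req#10 t=3ms: ALLOW
  req#11 t=4ms: ALLOW
  req#12 t=4ms: ALLOW
  req#13 t=4ms: DENY
  req#14 t=4ms: DENY
  req#15 t=4ms: DENY
  req#16 t=4ms: DENY

Answer: AAAAAADDAAAADDDD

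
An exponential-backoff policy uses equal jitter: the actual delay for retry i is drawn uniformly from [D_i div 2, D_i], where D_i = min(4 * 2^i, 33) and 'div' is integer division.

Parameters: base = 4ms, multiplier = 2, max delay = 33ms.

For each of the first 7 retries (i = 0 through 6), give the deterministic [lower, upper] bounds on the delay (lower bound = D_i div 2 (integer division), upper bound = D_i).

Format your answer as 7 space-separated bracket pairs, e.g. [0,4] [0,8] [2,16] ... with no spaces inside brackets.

Computing bounds per retry:
  i=0: D_i=min(4*2^0,33)=4, bounds=[2,4]
  i=1: D_i=min(4*2^1,33)=8, bounds=[4,8]
  i=2: D_i=min(4*2^2,33)=16, bounds=[8,16]
  i=3: D_i=min(4*2^3,33)=32, bounds=[16,32]
  i=4: D_i=min(4*2^4,33)=33, bounds=[16,33]
  i=5: D_i=min(4*2^5,33)=33, bounds=[16,33]
  i=6: D_i=min(4*2^6,33)=33, bounds=[16,33]

Answer: [2,4] [4,8] [8,16] [16,32] [16,33] [16,33] [16,33]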